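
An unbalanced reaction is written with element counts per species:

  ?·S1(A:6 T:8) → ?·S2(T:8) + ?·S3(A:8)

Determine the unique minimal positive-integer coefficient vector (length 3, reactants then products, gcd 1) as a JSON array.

A: 4·6 = 24 | 4·0+3·8 = 24
T: 4·8 = 32 | 4·8+3·0 = 32
gcd(4,4,3) = 1

Coefficients: [4, 4, 3]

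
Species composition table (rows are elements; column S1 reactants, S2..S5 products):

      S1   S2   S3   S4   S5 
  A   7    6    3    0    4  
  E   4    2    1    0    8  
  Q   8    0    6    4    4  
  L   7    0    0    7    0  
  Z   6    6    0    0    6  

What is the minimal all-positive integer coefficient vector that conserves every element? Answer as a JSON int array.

Coefficients: [4, 3, 2, 4, 1]

A: 4·7 = 28 | 3·6+2·3+4·0+1·4 = 28
E: 4·4 = 16 | 3·2+2·1+4·0+1·8 = 16
Q: 4·8 = 32 | 3·0+2·6+4·4+1·4 = 32
L: 4·7 = 28 | 3·0+2·0+4·7+1·0 = 28
Z: 4·6 = 24 | 3·6+2·0+4·0+1·6 = 24
gcd(4,3,2,4,1) = 1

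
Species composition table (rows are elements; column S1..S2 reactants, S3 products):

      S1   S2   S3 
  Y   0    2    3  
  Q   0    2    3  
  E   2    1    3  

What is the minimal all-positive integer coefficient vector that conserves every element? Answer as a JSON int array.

Y: 3·0+6·2 = 12 | 4·3 = 12
Q: 3·0+6·2 = 12 | 4·3 = 12
E: 3·2+6·1 = 12 | 4·3 = 12
gcd(3,6,4) = 1

Coefficients: [3, 6, 4]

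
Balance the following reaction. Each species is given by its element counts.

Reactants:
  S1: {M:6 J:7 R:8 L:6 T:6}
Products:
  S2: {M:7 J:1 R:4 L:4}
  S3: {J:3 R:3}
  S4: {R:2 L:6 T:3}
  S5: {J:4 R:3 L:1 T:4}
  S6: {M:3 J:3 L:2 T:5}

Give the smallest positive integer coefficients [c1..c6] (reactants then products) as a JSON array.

Coefficients: [4, 3, 2, 1, 4, 1]

M: 4·6 = 24 | 3·7+2·0+1·0+4·0+1·3 = 24
J: 4·7 = 28 | 3·1+2·3+1·0+4·4+1·3 = 28
R: 4·8 = 32 | 3·4+2·3+1·2+4·3+1·0 = 32
L: 4·6 = 24 | 3·4+2·0+1·6+4·1+1·2 = 24
T: 4·6 = 24 | 3·0+2·0+1·3+4·4+1·5 = 24
gcd(4,3,2,1,4,1) = 1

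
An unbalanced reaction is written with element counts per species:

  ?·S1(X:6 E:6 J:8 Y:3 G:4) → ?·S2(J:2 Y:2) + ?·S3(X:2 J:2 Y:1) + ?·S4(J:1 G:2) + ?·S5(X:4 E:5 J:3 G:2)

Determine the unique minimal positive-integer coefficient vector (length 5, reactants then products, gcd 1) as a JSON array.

X: 5·6 = 30 | 6·0+3·2+4·0+6·4 = 30
E: 5·6 = 30 | 6·0+3·0+4·0+6·5 = 30
J: 5·8 = 40 | 6·2+3·2+4·1+6·3 = 40
Y: 5·3 = 15 | 6·2+3·1+4·0+6·0 = 15
G: 5·4 = 20 | 6·0+3·0+4·2+6·2 = 20
gcd(5,6,3,4,6) = 1

Coefficients: [5, 6, 3, 4, 6]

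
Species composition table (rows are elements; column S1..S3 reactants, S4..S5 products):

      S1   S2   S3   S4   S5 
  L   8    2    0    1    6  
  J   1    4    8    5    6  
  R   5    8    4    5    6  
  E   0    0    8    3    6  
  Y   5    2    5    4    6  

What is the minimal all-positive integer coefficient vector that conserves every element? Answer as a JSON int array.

L: 4·8+2·2+6·0 = 36 | 6·1+5·6 = 36
J: 4·1+2·4+6·8 = 60 | 6·5+5·6 = 60
R: 4·5+2·8+6·4 = 60 | 6·5+5·6 = 60
E: 4·0+2·0+6·8 = 48 | 6·3+5·6 = 48
Y: 4·5+2·2+6·5 = 54 | 6·4+5·6 = 54
gcd(4,2,6,6,5) = 1

Coefficients: [4, 2, 6, 6, 5]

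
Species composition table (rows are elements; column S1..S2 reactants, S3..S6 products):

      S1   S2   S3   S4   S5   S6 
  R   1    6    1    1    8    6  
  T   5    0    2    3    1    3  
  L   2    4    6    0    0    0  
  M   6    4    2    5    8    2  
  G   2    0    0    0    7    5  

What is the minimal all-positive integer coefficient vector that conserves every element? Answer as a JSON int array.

R: 6·1+3·6 = 24 | 4·1+6·1+1·8+1·6 = 24
T: 6·5+3·0 = 30 | 4·2+6·3+1·1+1·3 = 30
L: 6·2+3·4 = 24 | 4·6+6·0+1·0+1·0 = 24
M: 6·6+3·4 = 48 | 4·2+6·5+1·8+1·2 = 48
G: 6·2+3·0 = 12 | 4·0+6·0+1·7+1·5 = 12
gcd(6,3,4,6,1,1) = 1

Coefficients: [6, 3, 4, 6, 1, 1]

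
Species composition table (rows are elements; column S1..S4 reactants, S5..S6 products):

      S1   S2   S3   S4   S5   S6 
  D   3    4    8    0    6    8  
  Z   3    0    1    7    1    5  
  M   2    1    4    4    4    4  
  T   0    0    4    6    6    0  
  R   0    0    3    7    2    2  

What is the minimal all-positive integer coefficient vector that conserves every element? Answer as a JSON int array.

D: 6·3+4·4+3·8+1·0 = 58 | 3·6+5·8 = 58
Z: 6·3+4·0+3·1+1·7 = 28 | 3·1+5·5 = 28
M: 6·2+4·1+3·4+1·4 = 32 | 3·4+5·4 = 32
T: 6·0+4·0+3·4+1·6 = 18 | 3·6+5·0 = 18
R: 6·0+4·0+3·3+1·7 = 16 | 3·2+5·2 = 16
gcd(6,4,3,1,3,5) = 1

Coefficients: [6, 4, 3, 1, 3, 5]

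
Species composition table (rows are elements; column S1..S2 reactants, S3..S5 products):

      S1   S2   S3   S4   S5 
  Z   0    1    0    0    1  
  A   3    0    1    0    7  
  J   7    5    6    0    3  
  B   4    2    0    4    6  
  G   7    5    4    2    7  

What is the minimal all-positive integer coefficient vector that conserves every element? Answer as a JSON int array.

Coefficients: [4, 1, 5, 3, 1]

Z: 4·0+1·1 = 1 | 5·0+3·0+1·1 = 1
A: 4·3+1·0 = 12 | 5·1+3·0+1·7 = 12
J: 4·7+1·5 = 33 | 5·6+3·0+1·3 = 33
B: 4·4+1·2 = 18 | 5·0+3·4+1·6 = 18
G: 4·7+1·5 = 33 | 5·4+3·2+1·7 = 33
gcd(4,1,5,3,1) = 1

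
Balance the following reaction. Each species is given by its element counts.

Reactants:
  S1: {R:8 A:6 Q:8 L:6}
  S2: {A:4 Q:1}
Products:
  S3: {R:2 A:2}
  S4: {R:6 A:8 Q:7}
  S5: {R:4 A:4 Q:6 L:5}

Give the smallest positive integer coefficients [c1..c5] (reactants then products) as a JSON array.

R: 5·8+3·0 = 40 | 5·2+1·6+6·4 = 40
A: 5·6+3·4 = 42 | 5·2+1·8+6·4 = 42
Q: 5·8+3·1 = 43 | 5·0+1·7+6·6 = 43
L: 5·6+3·0 = 30 | 5·0+1·0+6·5 = 30
gcd(5,3,5,1,6) = 1

Coefficients: [5, 3, 5, 1, 6]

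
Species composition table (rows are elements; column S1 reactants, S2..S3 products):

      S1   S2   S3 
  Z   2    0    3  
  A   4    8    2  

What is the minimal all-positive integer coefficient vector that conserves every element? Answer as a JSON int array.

Coefficients: [3, 1, 2]

Z: 3·2 = 6 | 1·0+2·3 = 6
A: 3·4 = 12 | 1·8+2·2 = 12
gcd(3,1,2) = 1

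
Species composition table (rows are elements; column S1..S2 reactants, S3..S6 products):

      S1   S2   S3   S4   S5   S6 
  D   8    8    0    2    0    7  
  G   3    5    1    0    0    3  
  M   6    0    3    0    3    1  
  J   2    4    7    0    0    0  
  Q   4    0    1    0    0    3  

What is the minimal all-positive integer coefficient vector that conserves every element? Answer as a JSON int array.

D: 5·8+1·8 = 48 | 2·0+3·2+6·0+6·7 = 48
G: 5·3+1·5 = 20 | 2·1+3·0+6·0+6·3 = 20
M: 5·6+1·0 = 30 | 2·3+3·0+6·3+6·1 = 30
J: 5·2+1·4 = 14 | 2·7+3·0+6·0+6·0 = 14
Q: 5·4+1·0 = 20 | 2·1+3·0+6·0+6·3 = 20
gcd(5,1,2,3,6,6) = 1

Coefficients: [5, 1, 2, 3, 6, 6]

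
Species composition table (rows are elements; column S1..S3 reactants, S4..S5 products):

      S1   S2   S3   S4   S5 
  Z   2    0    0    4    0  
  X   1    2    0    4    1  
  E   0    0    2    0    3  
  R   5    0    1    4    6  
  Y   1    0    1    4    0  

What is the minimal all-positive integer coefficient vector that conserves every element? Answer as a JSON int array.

Z: 6·2+5·0+6·0 = 12 | 3·4+4·0 = 12
X: 6·1+5·2+6·0 = 16 | 3·4+4·1 = 16
E: 6·0+5·0+6·2 = 12 | 3·0+4·3 = 12
R: 6·5+5·0+6·1 = 36 | 3·4+4·6 = 36
Y: 6·1+5·0+6·1 = 12 | 3·4+4·0 = 12
gcd(6,5,6,3,4) = 1

Coefficients: [6, 5, 6, 3, 4]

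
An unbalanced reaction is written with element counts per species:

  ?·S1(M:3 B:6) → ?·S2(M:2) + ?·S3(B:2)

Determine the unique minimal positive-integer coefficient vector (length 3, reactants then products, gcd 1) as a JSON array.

Coefficients: [2, 3, 6]

M: 2·3 = 6 | 3·2+6·0 = 6
B: 2·6 = 12 | 3·0+6·2 = 12
gcd(2,3,6) = 1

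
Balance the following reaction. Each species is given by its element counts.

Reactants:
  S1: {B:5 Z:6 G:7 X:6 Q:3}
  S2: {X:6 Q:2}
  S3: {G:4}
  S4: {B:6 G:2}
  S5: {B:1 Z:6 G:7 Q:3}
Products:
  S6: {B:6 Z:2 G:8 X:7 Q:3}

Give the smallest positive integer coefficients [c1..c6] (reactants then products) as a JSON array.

Coefficients: [1, 6, 6, 5, 1, 6]

B: 1·5+6·0+6·0+5·6+1·1 = 36 | 6·6 = 36
Z: 1·6+6·0+6·0+5·0+1·6 = 12 | 6·2 = 12
G: 1·7+6·0+6·4+5·2+1·7 = 48 | 6·8 = 48
X: 1·6+6·6+6·0+5·0+1·0 = 42 | 6·7 = 42
Q: 1·3+6·2+6·0+5·0+1·3 = 18 | 6·3 = 18
gcd(1,6,6,5,1,6) = 1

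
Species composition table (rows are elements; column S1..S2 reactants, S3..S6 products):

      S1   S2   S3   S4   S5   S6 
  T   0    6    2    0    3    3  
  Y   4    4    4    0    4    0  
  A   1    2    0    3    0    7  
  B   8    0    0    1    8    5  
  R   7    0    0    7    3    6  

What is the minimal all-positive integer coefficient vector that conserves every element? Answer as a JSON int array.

Coefficients: [6, 5, 6, 3, 5, 1]

T: 6·0+5·6 = 30 | 6·2+3·0+5·3+1·3 = 30
Y: 6·4+5·4 = 44 | 6·4+3·0+5·4+1·0 = 44
A: 6·1+5·2 = 16 | 6·0+3·3+5·0+1·7 = 16
B: 6·8+5·0 = 48 | 6·0+3·1+5·8+1·5 = 48
R: 6·7+5·0 = 42 | 6·0+3·7+5·3+1·6 = 42
gcd(6,5,6,3,5,1) = 1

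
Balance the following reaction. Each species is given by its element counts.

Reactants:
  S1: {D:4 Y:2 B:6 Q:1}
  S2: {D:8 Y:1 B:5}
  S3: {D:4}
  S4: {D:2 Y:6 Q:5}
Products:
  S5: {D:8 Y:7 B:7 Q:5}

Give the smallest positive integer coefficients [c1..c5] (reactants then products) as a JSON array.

Coefficients: [5, 1, 1, 4, 5]

D: 5·4+1·8+1·4+4·2 = 40 | 5·8 = 40
Y: 5·2+1·1+1·0+4·6 = 35 | 5·7 = 35
B: 5·6+1·5+1·0+4·0 = 35 | 5·7 = 35
Q: 5·1+1·0+1·0+4·5 = 25 | 5·5 = 25
gcd(5,1,1,4,5) = 1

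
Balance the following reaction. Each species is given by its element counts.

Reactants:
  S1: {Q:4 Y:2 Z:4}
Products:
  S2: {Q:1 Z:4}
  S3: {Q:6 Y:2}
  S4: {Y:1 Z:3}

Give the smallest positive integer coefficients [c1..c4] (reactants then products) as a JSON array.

Q: 5·4 = 20 | 2·1+3·6+4·0 = 20
Y: 5·2 = 10 | 2·0+3·2+4·1 = 10
Z: 5·4 = 20 | 2·4+3·0+4·3 = 20
gcd(5,2,3,4) = 1

Coefficients: [5, 2, 3, 4]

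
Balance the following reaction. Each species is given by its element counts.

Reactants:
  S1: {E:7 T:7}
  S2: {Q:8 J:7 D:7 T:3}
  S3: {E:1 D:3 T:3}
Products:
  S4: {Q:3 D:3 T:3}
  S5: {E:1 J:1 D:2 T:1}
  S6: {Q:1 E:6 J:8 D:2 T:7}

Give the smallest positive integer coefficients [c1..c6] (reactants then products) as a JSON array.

Coefficients: [1, 2, 5, 5, 6, 1]

Q: 1·0+2·8+5·0 = 16 | 5·3+6·0+1·1 = 16
E: 1·7+2·0+5·1 = 12 | 5·0+6·1+1·6 = 12
J: 1·0+2·7+5·0 = 14 | 5·0+6·1+1·8 = 14
D: 1·0+2·7+5·3 = 29 | 5·3+6·2+1·2 = 29
T: 1·7+2·3+5·3 = 28 | 5·3+6·1+1·7 = 28
gcd(1,2,5,5,6,1) = 1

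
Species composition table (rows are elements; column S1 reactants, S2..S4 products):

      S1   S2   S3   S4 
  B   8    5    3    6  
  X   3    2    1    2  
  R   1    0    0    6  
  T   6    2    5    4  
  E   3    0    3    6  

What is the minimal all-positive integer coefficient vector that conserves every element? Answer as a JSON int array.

B: 6·8 = 48 | 6·5+4·3+1·6 = 48
X: 6·3 = 18 | 6·2+4·1+1·2 = 18
R: 6·1 = 6 | 6·0+4·0+1·6 = 6
T: 6·6 = 36 | 6·2+4·5+1·4 = 36
E: 6·3 = 18 | 6·0+4·3+1·6 = 18
gcd(6,6,4,1) = 1

Coefficients: [6, 6, 4, 1]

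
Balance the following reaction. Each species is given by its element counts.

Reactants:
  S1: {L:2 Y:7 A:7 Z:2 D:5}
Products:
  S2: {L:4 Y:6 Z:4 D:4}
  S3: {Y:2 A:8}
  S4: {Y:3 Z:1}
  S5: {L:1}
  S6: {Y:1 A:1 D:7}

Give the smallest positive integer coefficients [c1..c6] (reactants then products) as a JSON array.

L: 5·2 = 10 | 1·4+4·0+6·0+6·1+3·0 = 10
Y: 5·7 = 35 | 1·6+4·2+6·3+6·0+3·1 = 35
A: 5·7 = 35 | 1·0+4·8+6·0+6·0+3·1 = 35
Z: 5·2 = 10 | 1·4+4·0+6·1+6·0+3·0 = 10
D: 5·5 = 25 | 1·4+4·0+6·0+6·0+3·7 = 25
gcd(5,1,4,6,6,3) = 1

Coefficients: [5, 1, 4, 6, 6, 3]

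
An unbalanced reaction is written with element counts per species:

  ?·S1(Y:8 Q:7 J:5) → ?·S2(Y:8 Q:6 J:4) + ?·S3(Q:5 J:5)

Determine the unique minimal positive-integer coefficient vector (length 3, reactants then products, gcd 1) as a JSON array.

Y: 5·8 = 40 | 5·8+1·0 = 40
Q: 5·7 = 35 | 5·6+1·5 = 35
J: 5·5 = 25 | 5·4+1·5 = 25
gcd(5,5,1) = 1

Coefficients: [5, 5, 1]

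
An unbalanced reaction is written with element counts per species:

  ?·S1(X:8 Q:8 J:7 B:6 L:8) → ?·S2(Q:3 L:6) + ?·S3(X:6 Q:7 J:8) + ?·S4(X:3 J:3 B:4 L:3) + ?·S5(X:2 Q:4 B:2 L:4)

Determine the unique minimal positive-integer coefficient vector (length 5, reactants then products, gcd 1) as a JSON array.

Coefficients: [6, 1, 3, 6, 6]

X: 6·8 = 48 | 1·0+3·6+6·3+6·2 = 48
Q: 6·8 = 48 | 1·3+3·7+6·0+6·4 = 48
J: 6·7 = 42 | 1·0+3·8+6·3+6·0 = 42
B: 6·6 = 36 | 1·0+3·0+6·4+6·2 = 36
L: 6·8 = 48 | 1·6+3·0+6·3+6·4 = 48
gcd(6,1,3,6,6) = 1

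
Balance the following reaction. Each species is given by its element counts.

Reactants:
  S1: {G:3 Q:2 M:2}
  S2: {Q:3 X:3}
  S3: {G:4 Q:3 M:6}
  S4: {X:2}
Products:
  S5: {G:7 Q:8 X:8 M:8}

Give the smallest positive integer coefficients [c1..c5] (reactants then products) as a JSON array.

G: 2·3+2·0+2·4+5·0 = 14 | 2·7 = 14
Q: 2·2+2·3+2·3+5·0 = 16 | 2·8 = 16
X: 2·0+2·3+2·0+5·2 = 16 | 2·8 = 16
M: 2·2+2·0+2·6+5·0 = 16 | 2·8 = 16
gcd(2,2,2,5,2) = 1

Coefficients: [2, 2, 2, 5, 2]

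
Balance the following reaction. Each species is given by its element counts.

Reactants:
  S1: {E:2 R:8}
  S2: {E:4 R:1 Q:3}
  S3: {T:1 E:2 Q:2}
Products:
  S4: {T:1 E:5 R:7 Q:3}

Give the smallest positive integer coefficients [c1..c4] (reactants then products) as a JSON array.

T: 5·0+2·0+6·1 = 6 | 6·1 = 6
E: 5·2+2·4+6·2 = 30 | 6·5 = 30
R: 5·8+2·1+6·0 = 42 | 6·7 = 42
Q: 5·0+2·3+6·2 = 18 | 6·3 = 18
gcd(5,2,6,6) = 1

Coefficients: [5, 2, 6, 6]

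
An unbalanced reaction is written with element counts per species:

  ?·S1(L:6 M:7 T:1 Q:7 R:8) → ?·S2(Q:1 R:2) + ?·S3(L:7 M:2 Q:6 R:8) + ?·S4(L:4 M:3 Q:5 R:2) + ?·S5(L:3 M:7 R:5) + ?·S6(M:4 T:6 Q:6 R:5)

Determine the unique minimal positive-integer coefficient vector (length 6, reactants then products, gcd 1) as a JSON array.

L: 6·6 = 36 | 5·0+1·7+5·4+3·3+1·0 = 36
M: 6·7 = 42 | 5·0+1·2+5·3+3·7+1·4 = 42
T: 6·1 = 6 | 5·0+1·0+5·0+3·0+1·6 = 6
Q: 6·7 = 42 | 5·1+1·6+5·5+3·0+1·6 = 42
R: 6·8 = 48 | 5·2+1·8+5·2+3·5+1·5 = 48
gcd(6,5,1,5,3,1) = 1

Coefficients: [6, 5, 1, 5, 3, 1]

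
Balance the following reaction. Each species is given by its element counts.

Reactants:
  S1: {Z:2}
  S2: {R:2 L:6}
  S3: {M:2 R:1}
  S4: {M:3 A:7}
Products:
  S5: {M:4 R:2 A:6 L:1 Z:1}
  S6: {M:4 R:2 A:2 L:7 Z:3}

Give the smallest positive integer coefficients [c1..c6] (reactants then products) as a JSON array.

M: 5·0+3·0+6·2+4·3 = 24 | 4·4+2·4 = 24
R: 5·0+3·2+6·1+4·0 = 12 | 4·2+2·2 = 12
A: 5·0+3·0+6·0+4·7 = 28 | 4·6+2·2 = 28
L: 5·0+3·6+6·0+4·0 = 18 | 4·1+2·7 = 18
Z: 5·2+3·0+6·0+4·0 = 10 | 4·1+2·3 = 10
gcd(5,3,6,4,4,2) = 1

Coefficients: [5, 3, 6, 4, 4, 2]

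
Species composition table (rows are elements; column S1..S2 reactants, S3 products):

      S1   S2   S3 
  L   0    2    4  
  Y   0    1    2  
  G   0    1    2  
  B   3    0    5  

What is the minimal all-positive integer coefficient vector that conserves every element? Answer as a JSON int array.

Coefficients: [5, 6, 3]

L: 5·0+6·2 = 12 | 3·4 = 12
Y: 5·0+6·1 = 6 | 3·2 = 6
G: 5·0+6·1 = 6 | 3·2 = 6
B: 5·3+6·0 = 15 | 3·5 = 15
gcd(5,6,3) = 1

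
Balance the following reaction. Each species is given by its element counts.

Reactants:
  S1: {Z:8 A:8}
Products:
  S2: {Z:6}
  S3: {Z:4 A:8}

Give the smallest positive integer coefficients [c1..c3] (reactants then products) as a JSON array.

Z: 3·8 = 24 | 2·6+3·4 = 24
A: 3·8 = 24 | 2·0+3·8 = 24
gcd(3,2,3) = 1

Coefficients: [3, 2, 3]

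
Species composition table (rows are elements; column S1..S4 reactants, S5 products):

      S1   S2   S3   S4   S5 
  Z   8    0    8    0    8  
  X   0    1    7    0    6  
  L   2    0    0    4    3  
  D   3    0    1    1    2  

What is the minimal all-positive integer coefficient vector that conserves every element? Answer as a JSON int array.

Coefficients: [1, 1, 5, 4, 6]

Z: 1·8+1·0+5·8+4·0 = 48 | 6·8 = 48
X: 1·0+1·1+5·7+4·0 = 36 | 6·6 = 36
L: 1·2+1·0+5·0+4·4 = 18 | 6·3 = 18
D: 1·3+1·0+5·1+4·1 = 12 | 6·2 = 12
gcd(1,1,5,4,6) = 1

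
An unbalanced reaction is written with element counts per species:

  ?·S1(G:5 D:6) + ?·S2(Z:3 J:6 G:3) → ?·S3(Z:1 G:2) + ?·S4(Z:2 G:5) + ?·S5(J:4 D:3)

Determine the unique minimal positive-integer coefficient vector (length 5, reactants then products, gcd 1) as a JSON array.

Z: 3·0+4·3 = 12 | 6·1+3·2+6·0 = 12
J: 3·0+4·6 = 24 | 6·0+3·0+6·4 = 24
G: 3·5+4·3 = 27 | 6·2+3·5+6·0 = 27
D: 3·6+4·0 = 18 | 6·0+3·0+6·3 = 18
gcd(3,4,6,3,6) = 1

Coefficients: [3, 4, 6, 3, 6]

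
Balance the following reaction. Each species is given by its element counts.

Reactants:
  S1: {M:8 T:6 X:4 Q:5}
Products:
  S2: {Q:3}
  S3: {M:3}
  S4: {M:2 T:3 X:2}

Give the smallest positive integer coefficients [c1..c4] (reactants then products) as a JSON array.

M: 3·8 = 24 | 5·0+4·3+6·2 = 24
T: 3·6 = 18 | 5·0+4·0+6·3 = 18
X: 3·4 = 12 | 5·0+4·0+6·2 = 12
Q: 3·5 = 15 | 5·3+4·0+6·0 = 15
gcd(3,5,4,6) = 1

Coefficients: [3, 5, 4, 6]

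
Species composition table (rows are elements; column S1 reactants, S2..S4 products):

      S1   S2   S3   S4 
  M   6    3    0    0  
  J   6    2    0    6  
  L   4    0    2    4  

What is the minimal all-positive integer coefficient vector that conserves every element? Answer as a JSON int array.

Coefficients: [3, 6, 4, 1]

M: 3·6 = 18 | 6·3+4·0+1·0 = 18
J: 3·6 = 18 | 6·2+4·0+1·6 = 18
L: 3·4 = 12 | 6·0+4·2+1·4 = 12
gcd(3,6,4,1) = 1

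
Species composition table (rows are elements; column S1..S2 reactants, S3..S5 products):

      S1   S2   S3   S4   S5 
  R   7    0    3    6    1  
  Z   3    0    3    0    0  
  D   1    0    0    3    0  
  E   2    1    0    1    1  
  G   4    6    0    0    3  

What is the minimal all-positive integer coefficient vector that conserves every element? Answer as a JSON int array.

Coefficients: [3, 1, 3, 1, 6]

R: 3·7+1·0 = 21 | 3·3+1·6+6·1 = 21
Z: 3·3+1·0 = 9 | 3·3+1·0+6·0 = 9
D: 3·1+1·0 = 3 | 3·0+1·3+6·0 = 3
E: 3·2+1·1 = 7 | 3·0+1·1+6·1 = 7
G: 3·4+1·6 = 18 | 3·0+1·0+6·3 = 18
gcd(3,1,3,1,6) = 1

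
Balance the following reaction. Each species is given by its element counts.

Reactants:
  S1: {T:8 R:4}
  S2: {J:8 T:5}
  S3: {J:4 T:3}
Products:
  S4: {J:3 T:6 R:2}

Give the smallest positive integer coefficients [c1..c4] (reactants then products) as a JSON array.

Coefficients: [2, 1, 1, 4]

J: 2·0+1·8+1·4 = 12 | 4·3 = 12
T: 2·8+1·5+1·3 = 24 | 4·6 = 24
R: 2·4+1·0+1·0 = 8 | 4·2 = 8
gcd(2,1,1,4) = 1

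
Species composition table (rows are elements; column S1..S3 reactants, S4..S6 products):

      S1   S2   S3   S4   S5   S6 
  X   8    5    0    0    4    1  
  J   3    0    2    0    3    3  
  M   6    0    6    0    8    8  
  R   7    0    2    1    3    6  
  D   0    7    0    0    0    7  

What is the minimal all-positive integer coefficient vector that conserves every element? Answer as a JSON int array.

X: 2·8+1·5+6·0 = 21 | 5·0+5·4+1·1 = 21
J: 2·3+1·0+6·2 = 18 | 5·0+5·3+1·3 = 18
M: 2·6+1·0+6·6 = 48 | 5·0+5·8+1·8 = 48
R: 2·7+1·0+6·2 = 26 | 5·1+5·3+1·6 = 26
D: 2·0+1·7+6·0 = 7 | 5·0+5·0+1·7 = 7
gcd(2,1,6,5,5,1) = 1

Coefficients: [2, 1, 6, 5, 5, 1]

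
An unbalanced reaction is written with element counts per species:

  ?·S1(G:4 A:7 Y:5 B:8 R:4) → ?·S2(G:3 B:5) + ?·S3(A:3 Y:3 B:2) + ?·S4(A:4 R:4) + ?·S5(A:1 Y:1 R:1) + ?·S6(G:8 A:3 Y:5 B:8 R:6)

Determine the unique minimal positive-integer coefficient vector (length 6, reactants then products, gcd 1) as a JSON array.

G: 5·4 = 20 | 4·3+6·0+3·0+2·0+1·8 = 20
A: 5·7 = 35 | 4·0+6·3+3·4+2·1+1·3 = 35
Y: 5·5 = 25 | 4·0+6·3+3·0+2·1+1·5 = 25
B: 5·8 = 40 | 4·5+6·2+3·0+2·0+1·8 = 40
R: 5·4 = 20 | 4·0+6·0+3·4+2·1+1·6 = 20
gcd(5,4,6,3,2,1) = 1

Coefficients: [5, 4, 6, 3, 2, 1]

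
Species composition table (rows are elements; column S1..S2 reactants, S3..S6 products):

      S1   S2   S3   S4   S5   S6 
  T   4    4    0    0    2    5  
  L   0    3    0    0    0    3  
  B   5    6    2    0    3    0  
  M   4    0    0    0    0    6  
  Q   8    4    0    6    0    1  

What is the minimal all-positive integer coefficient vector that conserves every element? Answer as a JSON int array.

Coefficients: [3, 2, 6, 5, 5, 2]

T: 3·4+2·4 = 20 | 6·0+5·0+5·2+2·5 = 20
L: 3·0+2·3 = 6 | 6·0+5·0+5·0+2·3 = 6
B: 3·5+2·6 = 27 | 6·2+5·0+5·3+2·0 = 27
M: 3·4+2·0 = 12 | 6·0+5·0+5·0+2·6 = 12
Q: 3·8+2·4 = 32 | 6·0+5·6+5·0+2·1 = 32
gcd(3,2,6,5,5,2) = 1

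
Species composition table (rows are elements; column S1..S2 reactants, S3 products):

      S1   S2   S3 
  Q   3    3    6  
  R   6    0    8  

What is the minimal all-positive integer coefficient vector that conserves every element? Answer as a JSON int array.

Q: 4·3+2·3 = 18 | 3·6 = 18
R: 4·6+2·0 = 24 | 3·8 = 24
gcd(4,2,3) = 1

Coefficients: [4, 2, 3]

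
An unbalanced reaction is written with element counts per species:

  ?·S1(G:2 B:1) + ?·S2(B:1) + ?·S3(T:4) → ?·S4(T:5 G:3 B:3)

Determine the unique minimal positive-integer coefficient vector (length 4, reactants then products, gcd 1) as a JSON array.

Coefficients: [6, 6, 5, 4]

T: 6·0+6·0+5·4 = 20 | 4·5 = 20
G: 6·2+6·0+5·0 = 12 | 4·3 = 12
B: 6·1+6·1+5·0 = 12 | 4·3 = 12
gcd(6,6,5,4) = 1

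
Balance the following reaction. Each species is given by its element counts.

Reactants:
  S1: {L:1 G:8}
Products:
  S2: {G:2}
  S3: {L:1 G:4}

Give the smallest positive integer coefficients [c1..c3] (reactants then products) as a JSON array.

Coefficients: [1, 2, 1]

L: 1·1 = 1 | 2·0+1·1 = 1
G: 1·8 = 8 | 2·2+1·4 = 8
gcd(1,2,1) = 1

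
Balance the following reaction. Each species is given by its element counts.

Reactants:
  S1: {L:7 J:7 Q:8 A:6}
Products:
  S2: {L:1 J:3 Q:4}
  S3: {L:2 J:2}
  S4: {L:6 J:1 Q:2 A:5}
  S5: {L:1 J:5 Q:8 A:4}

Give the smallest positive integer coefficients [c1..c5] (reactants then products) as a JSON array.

Coefficients: [3, 1, 3, 2, 2]

L: 3·7 = 21 | 1·1+3·2+2·6+2·1 = 21
J: 3·7 = 21 | 1·3+3·2+2·1+2·5 = 21
Q: 3·8 = 24 | 1·4+3·0+2·2+2·8 = 24
A: 3·6 = 18 | 1·0+3·0+2·5+2·4 = 18
gcd(3,1,3,2,2) = 1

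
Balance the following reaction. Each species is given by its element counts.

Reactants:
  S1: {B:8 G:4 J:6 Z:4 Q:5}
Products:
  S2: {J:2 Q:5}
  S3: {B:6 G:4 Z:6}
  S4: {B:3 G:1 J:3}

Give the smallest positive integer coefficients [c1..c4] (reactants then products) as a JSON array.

Coefficients: [3, 3, 2, 4]

B: 3·8 = 24 | 3·0+2·6+4·3 = 24
G: 3·4 = 12 | 3·0+2·4+4·1 = 12
J: 3·6 = 18 | 3·2+2·0+4·3 = 18
Z: 3·4 = 12 | 3·0+2·6+4·0 = 12
Q: 3·5 = 15 | 3·5+2·0+4·0 = 15
gcd(3,3,2,4) = 1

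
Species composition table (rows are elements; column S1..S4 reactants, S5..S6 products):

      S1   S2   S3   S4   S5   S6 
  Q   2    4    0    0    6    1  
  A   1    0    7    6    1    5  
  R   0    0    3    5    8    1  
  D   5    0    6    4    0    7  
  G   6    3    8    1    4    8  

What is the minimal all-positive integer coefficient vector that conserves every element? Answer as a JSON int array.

Coefficients: [4, 1, 3, 1, 1, 6]

Q: 4·2+1·4+3·0+1·0 = 12 | 1·6+6·1 = 12
A: 4·1+1·0+3·7+1·6 = 31 | 1·1+6·5 = 31
R: 4·0+1·0+3·3+1·5 = 14 | 1·8+6·1 = 14
D: 4·5+1·0+3·6+1·4 = 42 | 1·0+6·7 = 42
G: 4·6+1·3+3·8+1·1 = 52 | 1·4+6·8 = 52
gcd(4,1,3,1,1,6) = 1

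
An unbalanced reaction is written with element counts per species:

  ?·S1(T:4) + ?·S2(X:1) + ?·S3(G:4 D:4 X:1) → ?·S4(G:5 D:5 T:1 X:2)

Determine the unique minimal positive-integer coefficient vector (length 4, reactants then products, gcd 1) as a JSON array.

G: 1·0+3·0+5·4 = 20 | 4·5 = 20
D: 1·0+3·0+5·4 = 20 | 4·5 = 20
T: 1·4+3·0+5·0 = 4 | 4·1 = 4
X: 1·0+3·1+5·1 = 8 | 4·2 = 8
gcd(1,3,5,4) = 1

Coefficients: [1, 3, 5, 4]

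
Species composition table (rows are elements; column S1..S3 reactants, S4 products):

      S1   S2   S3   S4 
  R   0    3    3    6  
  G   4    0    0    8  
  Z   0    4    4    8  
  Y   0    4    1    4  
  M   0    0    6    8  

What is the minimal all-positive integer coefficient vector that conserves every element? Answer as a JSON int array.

R: 6·0+2·3+4·3 = 18 | 3·6 = 18
G: 6·4+2·0+4·0 = 24 | 3·8 = 24
Z: 6·0+2·4+4·4 = 24 | 3·8 = 24
Y: 6·0+2·4+4·1 = 12 | 3·4 = 12
M: 6·0+2·0+4·6 = 24 | 3·8 = 24
gcd(6,2,4,3) = 1

Coefficients: [6, 2, 4, 3]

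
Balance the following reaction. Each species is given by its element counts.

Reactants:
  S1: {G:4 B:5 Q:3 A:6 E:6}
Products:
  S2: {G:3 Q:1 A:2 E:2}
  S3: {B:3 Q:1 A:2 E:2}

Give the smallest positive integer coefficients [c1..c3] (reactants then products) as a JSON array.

G: 3·4 = 12 | 4·3+5·0 = 12
B: 3·5 = 15 | 4·0+5·3 = 15
Q: 3·3 = 9 | 4·1+5·1 = 9
A: 3·6 = 18 | 4·2+5·2 = 18
E: 3·6 = 18 | 4·2+5·2 = 18
gcd(3,4,5) = 1

Coefficients: [3, 4, 5]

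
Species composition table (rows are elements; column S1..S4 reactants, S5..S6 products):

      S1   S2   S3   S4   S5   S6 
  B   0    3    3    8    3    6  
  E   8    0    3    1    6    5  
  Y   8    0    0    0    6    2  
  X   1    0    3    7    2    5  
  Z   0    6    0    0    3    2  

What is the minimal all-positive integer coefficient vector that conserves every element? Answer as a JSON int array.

Coefficients: [6, 5, 5, 3, 6, 6]

B: 6·0+5·3+5·3+3·8 = 54 | 6·3+6·6 = 54
E: 6·8+5·0+5·3+3·1 = 66 | 6·6+6·5 = 66
Y: 6·8+5·0+5·0+3·0 = 48 | 6·6+6·2 = 48
X: 6·1+5·0+5·3+3·7 = 42 | 6·2+6·5 = 42
Z: 6·0+5·6+5·0+3·0 = 30 | 6·3+6·2 = 30
gcd(6,5,5,3,6,6) = 1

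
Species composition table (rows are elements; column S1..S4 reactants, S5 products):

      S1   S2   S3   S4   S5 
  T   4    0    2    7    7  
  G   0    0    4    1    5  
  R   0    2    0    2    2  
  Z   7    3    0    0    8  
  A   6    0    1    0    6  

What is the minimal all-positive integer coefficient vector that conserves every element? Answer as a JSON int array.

T: 4·4+4·0+6·2+1·7 = 35 | 5·7 = 35
G: 4·0+4·0+6·4+1·1 = 25 | 5·5 = 25
R: 4·0+4·2+6·0+1·2 = 10 | 5·2 = 10
Z: 4·7+4·3+6·0+1·0 = 40 | 5·8 = 40
A: 4·6+4·0+6·1+1·0 = 30 | 5·6 = 30
gcd(4,4,6,1,5) = 1

Coefficients: [4, 4, 6, 1, 5]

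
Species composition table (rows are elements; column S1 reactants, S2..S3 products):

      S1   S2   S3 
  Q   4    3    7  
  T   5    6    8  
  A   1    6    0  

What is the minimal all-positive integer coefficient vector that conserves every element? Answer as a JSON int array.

Q: 6·4 = 24 | 1·3+3·7 = 24
T: 6·5 = 30 | 1·6+3·8 = 30
A: 6·1 = 6 | 1·6+3·0 = 6
gcd(6,1,3) = 1

Coefficients: [6, 1, 3]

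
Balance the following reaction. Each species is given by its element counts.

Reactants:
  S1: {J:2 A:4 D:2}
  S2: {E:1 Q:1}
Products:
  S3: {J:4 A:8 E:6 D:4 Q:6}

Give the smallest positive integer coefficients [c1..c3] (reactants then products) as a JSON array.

Coefficients: [2, 6, 1]

J: 2·2+6·0 = 4 | 1·4 = 4
A: 2·4+6·0 = 8 | 1·8 = 8
E: 2·0+6·1 = 6 | 1·6 = 6
D: 2·2+6·0 = 4 | 1·4 = 4
Q: 2·0+6·1 = 6 | 1·6 = 6
gcd(2,6,1) = 1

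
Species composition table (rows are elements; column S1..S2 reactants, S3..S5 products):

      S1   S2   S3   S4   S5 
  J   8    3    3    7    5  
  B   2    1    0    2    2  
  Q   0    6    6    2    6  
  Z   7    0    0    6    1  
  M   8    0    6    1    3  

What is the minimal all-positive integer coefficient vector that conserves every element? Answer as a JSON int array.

Coefficients: [3, 6, 2, 3, 3]

J: 3·8+6·3 = 42 | 2·3+3·7+3·5 = 42
B: 3·2+6·1 = 12 | 2·0+3·2+3·2 = 12
Q: 3·0+6·6 = 36 | 2·6+3·2+3·6 = 36
Z: 3·7+6·0 = 21 | 2·0+3·6+3·1 = 21
M: 3·8+6·0 = 24 | 2·6+3·1+3·3 = 24
gcd(3,6,2,3,3) = 1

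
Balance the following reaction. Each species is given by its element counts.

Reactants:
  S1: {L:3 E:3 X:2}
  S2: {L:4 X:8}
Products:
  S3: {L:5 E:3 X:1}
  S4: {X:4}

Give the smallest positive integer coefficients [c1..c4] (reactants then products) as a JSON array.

Coefficients: [4, 2, 4, 5]

L: 4·3+2·4 = 20 | 4·5+5·0 = 20
E: 4·3+2·0 = 12 | 4·3+5·0 = 12
X: 4·2+2·8 = 24 | 4·1+5·4 = 24
gcd(4,2,4,5) = 1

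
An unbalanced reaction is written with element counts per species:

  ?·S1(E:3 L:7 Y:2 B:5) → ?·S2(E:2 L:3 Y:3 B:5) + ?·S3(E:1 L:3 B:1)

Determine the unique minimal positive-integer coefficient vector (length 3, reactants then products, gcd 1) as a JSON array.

Coefficients: [3, 2, 5]

E: 3·3 = 9 | 2·2+5·1 = 9
L: 3·7 = 21 | 2·3+5·3 = 21
Y: 3·2 = 6 | 2·3+5·0 = 6
B: 3·5 = 15 | 2·5+5·1 = 15
gcd(3,2,5) = 1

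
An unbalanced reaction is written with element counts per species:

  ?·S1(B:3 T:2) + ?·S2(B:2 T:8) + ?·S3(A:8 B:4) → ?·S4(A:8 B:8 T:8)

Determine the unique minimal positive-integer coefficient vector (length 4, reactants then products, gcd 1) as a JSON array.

A: 4·0+4·0+5·8 = 40 | 5·8 = 40
B: 4·3+4·2+5·4 = 40 | 5·8 = 40
T: 4·2+4·8+5·0 = 40 | 5·8 = 40
gcd(4,4,5,5) = 1

Coefficients: [4, 4, 5, 5]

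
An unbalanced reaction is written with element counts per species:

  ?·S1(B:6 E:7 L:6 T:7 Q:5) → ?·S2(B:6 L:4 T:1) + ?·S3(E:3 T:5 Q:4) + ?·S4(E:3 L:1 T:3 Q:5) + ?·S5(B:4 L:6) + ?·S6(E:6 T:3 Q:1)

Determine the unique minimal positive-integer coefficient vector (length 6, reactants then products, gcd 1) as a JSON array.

B: 6·6 = 36 | 4·6+4·0+2·0+3·4+4·0 = 36
E: 6·7 = 42 | 4·0+4·3+2·3+3·0+4·6 = 42
L: 6·6 = 36 | 4·4+4·0+2·1+3·6+4·0 = 36
T: 6·7 = 42 | 4·1+4·5+2·3+3·0+4·3 = 42
Q: 6·5 = 30 | 4·0+4·4+2·5+3·0+4·1 = 30
gcd(6,4,4,2,3,4) = 1

Coefficients: [6, 4, 4, 2, 3, 4]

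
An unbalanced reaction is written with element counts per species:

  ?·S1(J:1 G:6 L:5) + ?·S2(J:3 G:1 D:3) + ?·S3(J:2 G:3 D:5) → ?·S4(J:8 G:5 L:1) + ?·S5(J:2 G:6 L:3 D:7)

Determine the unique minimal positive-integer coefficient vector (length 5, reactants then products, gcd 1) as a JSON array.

Coefficients: [2, 2, 3, 1, 3]

J: 2·1+2·3+3·2 = 14 | 1·8+3·2 = 14
G: 2·6+2·1+3·3 = 23 | 1·5+3·6 = 23
L: 2·5+2·0+3·0 = 10 | 1·1+3·3 = 10
D: 2·0+2·3+3·5 = 21 | 1·0+3·7 = 21
gcd(2,2,3,1,3) = 1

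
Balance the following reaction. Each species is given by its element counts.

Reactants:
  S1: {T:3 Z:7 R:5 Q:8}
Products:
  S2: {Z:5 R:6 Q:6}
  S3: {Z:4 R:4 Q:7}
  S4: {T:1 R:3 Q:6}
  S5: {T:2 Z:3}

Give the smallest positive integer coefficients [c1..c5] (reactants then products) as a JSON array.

Coefficients: [4, 1, 2, 2, 5]

T: 4·3 = 12 | 1·0+2·0+2·1+5·2 = 12
Z: 4·7 = 28 | 1·5+2·4+2·0+5·3 = 28
R: 4·5 = 20 | 1·6+2·4+2·3+5·0 = 20
Q: 4·8 = 32 | 1·6+2·7+2·6+5·0 = 32
gcd(4,1,2,2,5) = 1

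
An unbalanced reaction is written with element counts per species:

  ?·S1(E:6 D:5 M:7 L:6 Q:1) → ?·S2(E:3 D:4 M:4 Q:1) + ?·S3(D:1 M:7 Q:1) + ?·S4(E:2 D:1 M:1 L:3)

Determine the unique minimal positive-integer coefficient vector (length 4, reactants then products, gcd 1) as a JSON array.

Coefficients: [3, 2, 1, 6]

E: 3·6 = 18 | 2·3+1·0+6·2 = 18
D: 3·5 = 15 | 2·4+1·1+6·1 = 15
M: 3·7 = 21 | 2·4+1·7+6·1 = 21
L: 3·6 = 18 | 2·0+1·0+6·3 = 18
Q: 3·1 = 3 | 2·1+1·1+6·0 = 3
gcd(3,2,1,6) = 1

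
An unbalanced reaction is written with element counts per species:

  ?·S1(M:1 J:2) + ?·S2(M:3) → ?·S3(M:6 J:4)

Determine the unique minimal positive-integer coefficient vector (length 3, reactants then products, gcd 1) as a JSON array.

Coefficients: [6, 4, 3]

M: 6·1+4·3 = 18 | 3·6 = 18
J: 6·2+4·0 = 12 | 3·4 = 12
gcd(6,4,3) = 1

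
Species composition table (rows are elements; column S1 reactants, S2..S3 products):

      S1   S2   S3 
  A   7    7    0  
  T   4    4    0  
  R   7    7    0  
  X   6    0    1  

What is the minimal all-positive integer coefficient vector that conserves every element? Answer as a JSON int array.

Coefficients: [1, 1, 6]

A: 1·7 = 7 | 1·7+6·0 = 7
T: 1·4 = 4 | 1·4+6·0 = 4
R: 1·7 = 7 | 1·7+6·0 = 7
X: 1·6 = 6 | 1·0+6·1 = 6
gcd(1,1,6) = 1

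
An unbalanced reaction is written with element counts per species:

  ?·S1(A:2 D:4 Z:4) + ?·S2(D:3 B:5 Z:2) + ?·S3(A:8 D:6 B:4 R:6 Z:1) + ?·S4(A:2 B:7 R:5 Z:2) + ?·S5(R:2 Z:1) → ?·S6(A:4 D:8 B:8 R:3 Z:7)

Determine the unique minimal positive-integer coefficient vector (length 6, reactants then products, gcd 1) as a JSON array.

Coefficients: [6, 6, 1, 2, 1, 6]

A: 6·2+6·0+1·8+2·2+1·0 = 24 | 6·4 = 24
D: 6·4+6·3+1·6+2·0+1·0 = 48 | 6·8 = 48
B: 6·0+6·5+1·4+2·7+1·0 = 48 | 6·8 = 48
R: 6·0+6·0+1·6+2·5+1·2 = 18 | 6·3 = 18
Z: 6·4+6·2+1·1+2·2+1·1 = 42 | 6·7 = 42
gcd(6,6,1,2,1,6) = 1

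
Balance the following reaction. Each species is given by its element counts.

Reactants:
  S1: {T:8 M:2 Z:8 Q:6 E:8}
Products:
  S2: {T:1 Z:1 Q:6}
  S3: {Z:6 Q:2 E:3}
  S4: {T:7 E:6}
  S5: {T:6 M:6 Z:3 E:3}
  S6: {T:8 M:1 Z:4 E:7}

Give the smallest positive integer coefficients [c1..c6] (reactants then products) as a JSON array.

Coefficients: [4, 3, 3, 1, 1, 2]

T: 4·8 = 32 | 3·1+3·0+1·7+1·6+2·8 = 32
M: 4·2 = 8 | 3·0+3·0+1·0+1·6+2·1 = 8
Z: 4·8 = 32 | 3·1+3·6+1·0+1·3+2·4 = 32
Q: 4·6 = 24 | 3·6+3·2+1·0+1·0+2·0 = 24
E: 4·8 = 32 | 3·0+3·3+1·6+1·3+2·7 = 32
gcd(4,3,3,1,1,2) = 1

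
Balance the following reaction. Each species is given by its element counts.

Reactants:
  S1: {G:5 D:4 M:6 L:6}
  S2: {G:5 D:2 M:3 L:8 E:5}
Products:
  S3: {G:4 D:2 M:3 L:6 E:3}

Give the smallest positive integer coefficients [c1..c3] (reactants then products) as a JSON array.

G: 1·5+3·5 = 20 | 5·4 = 20
D: 1·4+3·2 = 10 | 5·2 = 10
M: 1·6+3·3 = 15 | 5·3 = 15
L: 1·6+3·8 = 30 | 5·6 = 30
E: 1·0+3·5 = 15 | 5·3 = 15
gcd(1,3,5) = 1

Coefficients: [1, 3, 5]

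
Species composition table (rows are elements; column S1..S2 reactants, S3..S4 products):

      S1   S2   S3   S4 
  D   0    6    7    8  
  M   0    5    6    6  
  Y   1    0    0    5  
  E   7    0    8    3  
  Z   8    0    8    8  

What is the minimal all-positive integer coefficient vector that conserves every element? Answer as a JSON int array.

Coefficients: [5, 6, 4, 1]

D: 5·0+6·6 = 36 | 4·7+1·8 = 36
M: 5·0+6·5 = 30 | 4·6+1·6 = 30
Y: 5·1+6·0 = 5 | 4·0+1·5 = 5
E: 5·7+6·0 = 35 | 4·8+1·3 = 35
Z: 5·8+6·0 = 40 | 4·8+1·8 = 40
gcd(5,6,4,1) = 1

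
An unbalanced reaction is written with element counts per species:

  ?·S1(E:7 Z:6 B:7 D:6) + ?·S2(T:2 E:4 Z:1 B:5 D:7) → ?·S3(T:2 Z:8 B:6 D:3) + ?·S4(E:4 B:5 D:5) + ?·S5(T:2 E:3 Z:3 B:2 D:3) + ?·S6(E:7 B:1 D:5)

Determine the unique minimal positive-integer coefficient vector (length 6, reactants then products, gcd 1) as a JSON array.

Coefficients: [5, 5, 4, 6, 1, 4]

T: 5·0+5·2 = 10 | 4·2+6·0+1·2+4·0 = 10
E: 5·7+5·4 = 55 | 4·0+6·4+1·3+4·7 = 55
Z: 5·6+5·1 = 35 | 4·8+6·0+1·3+4·0 = 35
B: 5·7+5·5 = 60 | 4·6+6·5+1·2+4·1 = 60
D: 5·6+5·7 = 65 | 4·3+6·5+1·3+4·5 = 65
gcd(5,5,4,6,1,4) = 1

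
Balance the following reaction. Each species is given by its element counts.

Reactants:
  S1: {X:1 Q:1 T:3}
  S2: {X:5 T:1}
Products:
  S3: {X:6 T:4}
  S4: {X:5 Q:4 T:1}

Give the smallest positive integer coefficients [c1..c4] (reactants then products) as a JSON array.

Coefficients: [4, 5, 4, 1]

X: 4·1+5·5 = 29 | 4·6+1·5 = 29
Q: 4·1+5·0 = 4 | 4·0+1·4 = 4
T: 4·3+5·1 = 17 | 4·4+1·1 = 17
gcd(4,5,4,1) = 1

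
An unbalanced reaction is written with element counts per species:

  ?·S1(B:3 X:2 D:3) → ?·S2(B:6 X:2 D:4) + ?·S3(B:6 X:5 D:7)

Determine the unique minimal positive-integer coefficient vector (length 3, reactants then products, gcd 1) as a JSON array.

B: 6·3 = 18 | 1·6+2·6 = 18
X: 6·2 = 12 | 1·2+2·5 = 12
D: 6·3 = 18 | 1·4+2·7 = 18
gcd(6,1,2) = 1

Coefficients: [6, 1, 2]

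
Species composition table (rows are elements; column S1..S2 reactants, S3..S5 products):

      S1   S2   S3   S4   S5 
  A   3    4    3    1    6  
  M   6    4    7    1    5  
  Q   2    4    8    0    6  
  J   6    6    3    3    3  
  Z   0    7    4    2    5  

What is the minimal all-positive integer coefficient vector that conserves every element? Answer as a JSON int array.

Coefficients: [1, 3, 1, 6, 1]

A: 1·3+3·4 = 15 | 1·3+6·1+1·6 = 15
M: 1·6+3·4 = 18 | 1·7+6·1+1·5 = 18
Q: 1·2+3·4 = 14 | 1·8+6·0+1·6 = 14
J: 1·6+3·6 = 24 | 1·3+6·3+1·3 = 24
Z: 1·0+3·7 = 21 | 1·4+6·2+1·5 = 21
gcd(1,3,1,6,1) = 1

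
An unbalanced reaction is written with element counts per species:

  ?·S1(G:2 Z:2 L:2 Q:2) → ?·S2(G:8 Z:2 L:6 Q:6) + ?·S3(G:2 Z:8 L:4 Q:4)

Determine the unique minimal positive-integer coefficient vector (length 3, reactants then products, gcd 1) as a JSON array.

Coefficients: [5, 1, 1]

G: 5·2 = 10 | 1·8+1·2 = 10
Z: 5·2 = 10 | 1·2+1·8 = 10
L: 5·2 = 10 | 1·6+1·4 = 10
Q: 5·2 = 10 | 1·6+1·4 = 10
gcd(5,1,1) = 1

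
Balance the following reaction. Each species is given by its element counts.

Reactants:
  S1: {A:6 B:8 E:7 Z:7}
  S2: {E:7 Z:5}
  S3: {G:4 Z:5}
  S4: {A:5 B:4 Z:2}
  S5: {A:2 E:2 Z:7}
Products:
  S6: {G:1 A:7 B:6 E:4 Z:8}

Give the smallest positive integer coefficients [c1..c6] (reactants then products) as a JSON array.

Coefficients: [1, 1, 1, 4, 1, 4]

G: 1·0+1·0+1·4+4·0+1·0 = 4 | 4·1 = 4
A: 1·6+1·0+1·0+4·5+1·2 = 28 | 4·7 = 28
B: 1·8+1·0+1·0+4·4+1·0 = 24 | 4·6 = 24
E: 1·7+1·7+1·0+4·0+1·2 = 16 | 4·4 = 16
Z: 1·7+1·5+1·5+4·2+1·7 = 32 | 4·8 = 32
gcd(1,1,1,4,1,4) = 1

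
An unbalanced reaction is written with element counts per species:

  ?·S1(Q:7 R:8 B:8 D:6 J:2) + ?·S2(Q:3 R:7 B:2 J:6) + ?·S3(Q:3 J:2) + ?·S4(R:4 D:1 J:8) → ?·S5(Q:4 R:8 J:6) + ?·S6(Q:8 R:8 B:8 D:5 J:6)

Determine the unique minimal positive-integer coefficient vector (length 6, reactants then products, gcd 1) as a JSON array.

Q: 4·7+4·3+4·3+1·0 = 52 | 3·4+5·8 = 52
R: 4·8+4·7+4·0+1·4 = 64 | 3·8+5·8 = 64
B: 4·8+4·2+4·0+1·0 = 40 | 3·0+5·8 = 40
D: 4·6+4·0+4·0+1·1 = 25 | 3·0+5·5 = 25
J: 4·2+4·6+4·2+1·8 = 48 | 3·6+5·6 = 48
gcd(4,4,4,1,3,5) = 1

Coefficients: [4, 4, 4, 1, 3, 5]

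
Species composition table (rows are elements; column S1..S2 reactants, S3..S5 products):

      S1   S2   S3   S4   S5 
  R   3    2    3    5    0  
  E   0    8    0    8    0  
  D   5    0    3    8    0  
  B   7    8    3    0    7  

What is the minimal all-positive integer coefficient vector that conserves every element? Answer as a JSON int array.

R: 5·3+2·2 = 19 | 3·3+2·5+6·0 = 19
E: 5·0+2·8 = 16 | 3·0+2·8+6·0 = 16
D: 5·5+2·0 = 25 | 3·3+2·8+6·0 = 25
B: 5·7+2·8 = 51 | 3·3+2·0+6·7 = 51
gcd(5,2,3,2,6) = 1

Coefficients: [5, 2, 3, 2, 6]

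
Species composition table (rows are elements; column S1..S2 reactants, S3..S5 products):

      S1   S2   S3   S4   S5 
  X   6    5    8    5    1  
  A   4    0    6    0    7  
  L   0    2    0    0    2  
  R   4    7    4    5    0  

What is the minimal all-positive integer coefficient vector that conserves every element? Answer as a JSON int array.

Coefficients: [5, 2, 1, 6, 2]

X: 5·6+2·5 = 40 | 1·8+6·5+2·1 = 40
A: 5·4+2·0 = 20 | 1·6+6·0+2·7 = 20
L: 5·0+2·2 = 4 | 1·0+6·0+2·2 = 4
R: 5·4+2·7 = 34 | 1·4+6·5+2·0 = 34
gcd(5,2,1,6,2) = 1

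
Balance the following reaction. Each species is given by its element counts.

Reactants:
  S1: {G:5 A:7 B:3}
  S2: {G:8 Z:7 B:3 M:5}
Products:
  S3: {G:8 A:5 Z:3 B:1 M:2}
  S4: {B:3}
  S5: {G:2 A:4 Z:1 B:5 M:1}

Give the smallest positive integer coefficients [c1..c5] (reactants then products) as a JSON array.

Coefficients: [6, 3, 6, 2, 3]

G: 6·5+3·8 = 54 | 6·8+2·0+3·2 = 54
A: 6·7+3·0 = 42 | 6·5+2·0+3·4 = 42
Z: 6·0+3·7 = 21 | 6·3+2·0+3·1 = 21
B: 6·3+3·3 = 27 | 6·1+2·3+3·5 = 27
M: 6·0+3·5 = 15 | 6·2+2·0+3·1 = 15
gcd(6,3,6,2,3) = 1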